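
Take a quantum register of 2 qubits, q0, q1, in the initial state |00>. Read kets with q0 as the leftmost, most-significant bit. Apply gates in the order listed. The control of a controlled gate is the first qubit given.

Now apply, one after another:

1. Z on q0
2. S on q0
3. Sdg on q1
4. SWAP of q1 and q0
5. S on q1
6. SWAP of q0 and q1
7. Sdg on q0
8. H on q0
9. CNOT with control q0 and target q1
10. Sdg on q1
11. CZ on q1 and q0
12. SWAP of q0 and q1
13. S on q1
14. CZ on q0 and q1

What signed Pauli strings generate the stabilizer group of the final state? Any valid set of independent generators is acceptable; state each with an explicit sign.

One valid set of independent stabilizer generators is +XX, +ZZ (any independent generating set of the same group is equally correct).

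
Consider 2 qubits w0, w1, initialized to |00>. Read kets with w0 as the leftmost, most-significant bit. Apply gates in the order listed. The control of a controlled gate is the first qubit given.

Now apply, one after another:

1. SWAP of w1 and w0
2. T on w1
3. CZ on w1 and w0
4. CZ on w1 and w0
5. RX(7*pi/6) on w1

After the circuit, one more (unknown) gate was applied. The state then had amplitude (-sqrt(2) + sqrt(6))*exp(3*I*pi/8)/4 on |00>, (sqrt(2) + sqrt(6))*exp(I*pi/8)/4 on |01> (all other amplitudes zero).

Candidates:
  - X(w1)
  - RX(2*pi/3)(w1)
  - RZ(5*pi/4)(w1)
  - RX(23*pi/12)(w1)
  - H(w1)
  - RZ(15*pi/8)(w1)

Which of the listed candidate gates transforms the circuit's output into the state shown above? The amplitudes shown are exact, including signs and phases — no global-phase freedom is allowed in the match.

The applied gate was RZ(5*pi/4)(w1). Key observation: steps 3-4 multiply out to the identity, so the circuit reduces to the remaining gates.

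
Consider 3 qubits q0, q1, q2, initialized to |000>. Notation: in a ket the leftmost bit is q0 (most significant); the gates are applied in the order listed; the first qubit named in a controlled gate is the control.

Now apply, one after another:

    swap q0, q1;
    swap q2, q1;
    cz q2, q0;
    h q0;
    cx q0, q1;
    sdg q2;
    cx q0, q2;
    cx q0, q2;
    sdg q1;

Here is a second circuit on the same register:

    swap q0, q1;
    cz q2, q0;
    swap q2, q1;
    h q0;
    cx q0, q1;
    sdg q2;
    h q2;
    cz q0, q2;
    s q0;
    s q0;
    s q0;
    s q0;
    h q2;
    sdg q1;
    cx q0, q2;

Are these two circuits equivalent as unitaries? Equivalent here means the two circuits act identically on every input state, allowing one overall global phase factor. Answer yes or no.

No — the two circuits implement different unitaries, even allowing a global phase.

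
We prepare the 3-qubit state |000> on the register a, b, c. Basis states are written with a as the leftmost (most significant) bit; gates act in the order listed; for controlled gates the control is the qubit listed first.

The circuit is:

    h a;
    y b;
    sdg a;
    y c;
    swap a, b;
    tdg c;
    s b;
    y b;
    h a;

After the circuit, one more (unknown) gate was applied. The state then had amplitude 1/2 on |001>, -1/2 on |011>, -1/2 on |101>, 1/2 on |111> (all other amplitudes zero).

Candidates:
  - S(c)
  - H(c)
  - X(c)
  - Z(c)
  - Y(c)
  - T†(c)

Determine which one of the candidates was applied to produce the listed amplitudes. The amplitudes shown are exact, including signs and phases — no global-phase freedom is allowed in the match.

The unique candidate consistent with the amplitudes is T†(c).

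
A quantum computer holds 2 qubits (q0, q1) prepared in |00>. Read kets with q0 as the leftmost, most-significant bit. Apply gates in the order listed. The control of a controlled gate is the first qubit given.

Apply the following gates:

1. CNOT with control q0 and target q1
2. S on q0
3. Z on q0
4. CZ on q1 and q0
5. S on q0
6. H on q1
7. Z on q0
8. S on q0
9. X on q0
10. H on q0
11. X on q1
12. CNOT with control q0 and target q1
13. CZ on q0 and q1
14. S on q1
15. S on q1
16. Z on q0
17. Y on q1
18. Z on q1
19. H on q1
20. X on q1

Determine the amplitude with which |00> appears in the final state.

The amplitude on |00> is sqrt(2)*I/2.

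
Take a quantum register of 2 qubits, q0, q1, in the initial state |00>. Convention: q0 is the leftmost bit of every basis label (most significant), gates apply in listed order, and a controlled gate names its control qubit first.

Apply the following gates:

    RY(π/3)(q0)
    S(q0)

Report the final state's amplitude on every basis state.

The resulting statevector has amplitude sqrt(3)/2 on |00>, 0 on |01>, I/2 on |10>, 0 on |11>.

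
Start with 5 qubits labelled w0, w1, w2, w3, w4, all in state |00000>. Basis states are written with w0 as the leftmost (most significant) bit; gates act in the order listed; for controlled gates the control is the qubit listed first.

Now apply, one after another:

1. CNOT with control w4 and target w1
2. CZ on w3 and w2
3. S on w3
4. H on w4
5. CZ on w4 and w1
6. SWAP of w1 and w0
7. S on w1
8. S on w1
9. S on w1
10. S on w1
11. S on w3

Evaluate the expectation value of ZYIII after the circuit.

In the final state, ZYIII has expectation 0. Key observation: the block from step 7 through step 10 cancels to the identity and can be dropped.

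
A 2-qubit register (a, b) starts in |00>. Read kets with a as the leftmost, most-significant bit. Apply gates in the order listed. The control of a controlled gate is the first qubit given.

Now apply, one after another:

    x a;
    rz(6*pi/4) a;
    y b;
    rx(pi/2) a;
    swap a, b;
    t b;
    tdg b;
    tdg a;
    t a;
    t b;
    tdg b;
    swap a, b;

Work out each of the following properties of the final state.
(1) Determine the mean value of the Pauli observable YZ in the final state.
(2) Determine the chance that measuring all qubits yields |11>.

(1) The observable YZ averages to -1. Key observation: the block from step 5 through step 12 cancels to the identity and can be dropped.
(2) The probability of measuring |11> is 1/2.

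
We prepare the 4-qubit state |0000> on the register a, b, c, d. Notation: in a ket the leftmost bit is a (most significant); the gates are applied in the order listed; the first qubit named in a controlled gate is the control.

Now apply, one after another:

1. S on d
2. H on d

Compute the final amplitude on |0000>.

|0000> carries amplitude sqrt(2)/2 in the final state.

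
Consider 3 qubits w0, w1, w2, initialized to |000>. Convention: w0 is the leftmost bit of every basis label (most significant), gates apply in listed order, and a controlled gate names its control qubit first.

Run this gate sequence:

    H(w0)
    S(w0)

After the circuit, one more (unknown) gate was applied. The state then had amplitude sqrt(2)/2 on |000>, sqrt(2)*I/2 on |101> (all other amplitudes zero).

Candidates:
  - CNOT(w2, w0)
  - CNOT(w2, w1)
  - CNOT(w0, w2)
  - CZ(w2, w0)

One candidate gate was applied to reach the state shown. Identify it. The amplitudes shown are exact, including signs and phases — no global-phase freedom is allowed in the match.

It was CNOT(w0, w2) that produced the state shown.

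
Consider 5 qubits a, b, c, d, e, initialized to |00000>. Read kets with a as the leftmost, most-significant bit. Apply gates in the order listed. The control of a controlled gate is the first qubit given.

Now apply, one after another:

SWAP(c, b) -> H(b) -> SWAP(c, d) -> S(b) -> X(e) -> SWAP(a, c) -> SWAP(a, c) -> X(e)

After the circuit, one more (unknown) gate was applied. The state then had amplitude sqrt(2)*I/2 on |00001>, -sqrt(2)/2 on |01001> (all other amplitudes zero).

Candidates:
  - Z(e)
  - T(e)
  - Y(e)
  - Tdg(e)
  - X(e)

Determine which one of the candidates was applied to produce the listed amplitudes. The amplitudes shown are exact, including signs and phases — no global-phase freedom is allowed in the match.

The applied gate was Y(e). Key observation: steps 5-8 multiply out to the identity, so the circuit reduces to the remaining gates.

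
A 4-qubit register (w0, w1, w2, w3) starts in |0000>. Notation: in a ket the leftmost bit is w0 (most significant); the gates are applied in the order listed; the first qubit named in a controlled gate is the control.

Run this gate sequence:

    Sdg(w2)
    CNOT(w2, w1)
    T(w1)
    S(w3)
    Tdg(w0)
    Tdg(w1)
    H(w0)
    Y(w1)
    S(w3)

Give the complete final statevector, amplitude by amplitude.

After the circuit, the state carries amplitude sqrt(2)*I/2 on |0100>, sqrt(2)*I/2 on |1100>, and 0 on every other basis state.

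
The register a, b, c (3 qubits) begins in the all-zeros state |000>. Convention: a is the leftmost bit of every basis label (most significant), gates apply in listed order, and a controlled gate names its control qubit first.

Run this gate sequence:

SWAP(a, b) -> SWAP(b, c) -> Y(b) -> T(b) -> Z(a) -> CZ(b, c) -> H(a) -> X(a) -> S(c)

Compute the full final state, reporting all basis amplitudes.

The final amplitudes are sqrt(2)*exp(3*I*pi/4)/2 on |010>, sqrt(2)*exp(3*I*pi/4)/2 on |110>, and 0 on every other basis state.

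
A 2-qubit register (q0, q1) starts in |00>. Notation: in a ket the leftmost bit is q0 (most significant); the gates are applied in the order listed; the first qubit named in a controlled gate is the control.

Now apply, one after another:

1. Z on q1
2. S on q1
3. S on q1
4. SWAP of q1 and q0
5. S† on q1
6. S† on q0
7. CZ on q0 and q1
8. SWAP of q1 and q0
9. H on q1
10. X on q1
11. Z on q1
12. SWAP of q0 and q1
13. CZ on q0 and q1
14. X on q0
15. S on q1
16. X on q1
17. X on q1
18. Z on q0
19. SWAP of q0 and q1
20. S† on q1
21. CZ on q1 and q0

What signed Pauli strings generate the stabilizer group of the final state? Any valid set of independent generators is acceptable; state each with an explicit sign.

The stabilizer group can be generated by -IY, +ZI, among other valid generating sets.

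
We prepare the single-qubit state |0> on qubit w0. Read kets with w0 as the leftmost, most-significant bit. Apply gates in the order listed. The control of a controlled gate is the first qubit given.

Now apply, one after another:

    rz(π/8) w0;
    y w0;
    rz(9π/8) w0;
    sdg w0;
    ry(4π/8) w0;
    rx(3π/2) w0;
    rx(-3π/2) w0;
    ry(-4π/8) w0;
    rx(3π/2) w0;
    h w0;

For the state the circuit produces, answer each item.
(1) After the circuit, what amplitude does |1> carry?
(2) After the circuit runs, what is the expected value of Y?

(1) |1> carries amplitude 1/2 + I/2 in the final state.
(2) The observable Y averages to 1.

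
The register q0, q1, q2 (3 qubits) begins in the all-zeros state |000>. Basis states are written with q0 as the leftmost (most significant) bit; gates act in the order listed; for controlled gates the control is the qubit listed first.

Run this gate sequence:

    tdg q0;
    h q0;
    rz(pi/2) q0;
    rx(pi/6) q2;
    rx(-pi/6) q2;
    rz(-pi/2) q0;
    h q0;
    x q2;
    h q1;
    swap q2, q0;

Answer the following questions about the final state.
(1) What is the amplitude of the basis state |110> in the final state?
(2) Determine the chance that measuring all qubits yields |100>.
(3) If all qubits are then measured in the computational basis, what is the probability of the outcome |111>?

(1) The amplitude on |110> is sqrt(2)/2. Key observation: gates 2-7 undo each other exactly, leaving only the rest of the circuit to track.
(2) Outcome |100> occurs with probability 1/2.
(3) The probability of measuring |111> is 0.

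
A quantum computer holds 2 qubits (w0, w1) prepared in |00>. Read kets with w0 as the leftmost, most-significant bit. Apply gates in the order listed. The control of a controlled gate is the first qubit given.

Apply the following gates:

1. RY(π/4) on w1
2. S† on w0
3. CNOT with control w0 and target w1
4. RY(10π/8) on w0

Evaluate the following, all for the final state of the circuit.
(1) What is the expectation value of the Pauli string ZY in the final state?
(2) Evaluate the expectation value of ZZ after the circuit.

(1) In the final state, ZY has expectation 0.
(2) The observable ZZ averages to -1/2.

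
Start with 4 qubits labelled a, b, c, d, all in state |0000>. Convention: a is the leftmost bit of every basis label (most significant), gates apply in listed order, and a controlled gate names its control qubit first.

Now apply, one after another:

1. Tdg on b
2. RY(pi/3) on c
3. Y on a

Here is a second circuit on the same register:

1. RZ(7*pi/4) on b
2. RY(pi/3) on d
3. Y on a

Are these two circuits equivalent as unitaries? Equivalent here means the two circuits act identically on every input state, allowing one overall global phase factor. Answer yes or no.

No — the two circuits implement different unitaries, even allowing a global phase.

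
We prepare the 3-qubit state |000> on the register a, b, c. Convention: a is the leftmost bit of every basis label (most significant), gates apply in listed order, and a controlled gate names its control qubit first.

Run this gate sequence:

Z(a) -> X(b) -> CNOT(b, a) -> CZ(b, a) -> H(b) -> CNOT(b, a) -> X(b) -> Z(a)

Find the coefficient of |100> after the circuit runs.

The amplitude on |100> is 0.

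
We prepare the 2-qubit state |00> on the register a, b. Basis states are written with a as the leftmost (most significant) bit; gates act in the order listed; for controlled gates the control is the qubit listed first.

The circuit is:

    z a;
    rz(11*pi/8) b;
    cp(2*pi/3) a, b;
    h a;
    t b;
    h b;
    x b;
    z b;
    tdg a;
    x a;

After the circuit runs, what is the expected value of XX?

In the final state, XX has expectation -sqrt(2)/2.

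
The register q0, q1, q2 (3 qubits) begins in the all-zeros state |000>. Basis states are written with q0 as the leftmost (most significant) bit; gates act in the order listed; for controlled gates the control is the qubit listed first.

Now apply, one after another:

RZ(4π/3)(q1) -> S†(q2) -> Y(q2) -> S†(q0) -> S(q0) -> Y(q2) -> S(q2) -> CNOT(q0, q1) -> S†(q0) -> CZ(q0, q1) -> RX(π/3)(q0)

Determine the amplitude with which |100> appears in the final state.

The amplitude on |100> is exp(5*I*pi/6)/2. Key observation: steps 2-7 multiply out to the identity, so the circuit reduces to the remaining gates.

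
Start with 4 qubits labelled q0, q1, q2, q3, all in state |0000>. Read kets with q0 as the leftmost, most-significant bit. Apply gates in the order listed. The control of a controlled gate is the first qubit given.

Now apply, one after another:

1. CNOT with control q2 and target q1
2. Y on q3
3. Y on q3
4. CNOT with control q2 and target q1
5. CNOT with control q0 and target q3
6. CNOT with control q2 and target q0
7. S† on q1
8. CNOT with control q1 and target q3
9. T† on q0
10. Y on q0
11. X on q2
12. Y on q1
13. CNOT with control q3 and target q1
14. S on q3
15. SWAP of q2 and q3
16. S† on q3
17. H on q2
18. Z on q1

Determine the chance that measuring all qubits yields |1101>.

Outcome |1101> occurs with probability 1/2. Key observation: steps 1-4 multiply out to the identity, so the circuit reduces to the remaining gates.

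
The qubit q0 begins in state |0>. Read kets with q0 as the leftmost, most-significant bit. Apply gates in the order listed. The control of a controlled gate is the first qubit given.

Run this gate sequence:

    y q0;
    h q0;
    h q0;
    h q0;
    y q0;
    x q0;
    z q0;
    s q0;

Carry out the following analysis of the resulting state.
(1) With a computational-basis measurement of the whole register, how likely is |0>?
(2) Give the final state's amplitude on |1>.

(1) A full measurement returns |0> with probability 1/2.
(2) |1> carries amplitude sqrt(2)*I/2 in the final state.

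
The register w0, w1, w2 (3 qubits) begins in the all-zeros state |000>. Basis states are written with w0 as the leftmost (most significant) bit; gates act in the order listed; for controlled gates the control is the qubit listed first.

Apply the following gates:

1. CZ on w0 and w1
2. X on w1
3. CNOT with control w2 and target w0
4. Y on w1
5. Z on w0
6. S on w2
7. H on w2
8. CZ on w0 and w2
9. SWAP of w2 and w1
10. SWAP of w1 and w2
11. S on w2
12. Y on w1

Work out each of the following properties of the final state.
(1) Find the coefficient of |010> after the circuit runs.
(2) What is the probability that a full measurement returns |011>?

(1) The final state's coefficient on |010> equals sqrt(2)/2.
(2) Outcome |011> occurs with probability 1/2.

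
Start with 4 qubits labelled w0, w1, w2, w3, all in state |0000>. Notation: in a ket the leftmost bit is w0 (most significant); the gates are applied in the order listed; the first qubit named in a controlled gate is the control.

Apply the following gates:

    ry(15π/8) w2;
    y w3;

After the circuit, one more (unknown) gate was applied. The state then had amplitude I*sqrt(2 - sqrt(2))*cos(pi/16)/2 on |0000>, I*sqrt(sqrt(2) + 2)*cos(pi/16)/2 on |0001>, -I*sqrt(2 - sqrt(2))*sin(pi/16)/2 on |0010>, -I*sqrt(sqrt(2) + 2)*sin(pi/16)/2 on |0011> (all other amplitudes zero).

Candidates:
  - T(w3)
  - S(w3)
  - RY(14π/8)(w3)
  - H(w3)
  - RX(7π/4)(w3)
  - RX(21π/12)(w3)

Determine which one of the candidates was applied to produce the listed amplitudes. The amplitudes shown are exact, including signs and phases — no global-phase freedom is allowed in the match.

The applied gate was RY(14π/8)(w3).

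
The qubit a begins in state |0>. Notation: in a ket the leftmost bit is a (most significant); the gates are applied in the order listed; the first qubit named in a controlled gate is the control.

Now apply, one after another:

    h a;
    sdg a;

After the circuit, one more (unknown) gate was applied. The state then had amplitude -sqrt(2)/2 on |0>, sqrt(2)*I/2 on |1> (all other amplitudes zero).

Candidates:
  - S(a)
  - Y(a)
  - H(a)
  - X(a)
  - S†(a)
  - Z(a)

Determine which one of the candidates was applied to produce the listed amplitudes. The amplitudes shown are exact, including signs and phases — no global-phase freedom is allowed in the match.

The unique candidate consistent with the amplitudes is Y(a).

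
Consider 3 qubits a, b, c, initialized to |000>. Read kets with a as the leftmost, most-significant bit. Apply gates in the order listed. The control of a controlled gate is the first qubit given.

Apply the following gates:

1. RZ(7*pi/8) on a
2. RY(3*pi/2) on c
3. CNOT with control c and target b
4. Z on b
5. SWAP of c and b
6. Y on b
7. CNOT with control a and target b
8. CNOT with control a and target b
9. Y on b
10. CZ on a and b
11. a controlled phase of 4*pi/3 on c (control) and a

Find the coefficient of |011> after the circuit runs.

The final state's coefficient on |011> equals sqrt(2)*exp(9*I*pi/16)/2. Key observation: gates 6-9 undo each other exactly, leaving only the rest of the circuit to track.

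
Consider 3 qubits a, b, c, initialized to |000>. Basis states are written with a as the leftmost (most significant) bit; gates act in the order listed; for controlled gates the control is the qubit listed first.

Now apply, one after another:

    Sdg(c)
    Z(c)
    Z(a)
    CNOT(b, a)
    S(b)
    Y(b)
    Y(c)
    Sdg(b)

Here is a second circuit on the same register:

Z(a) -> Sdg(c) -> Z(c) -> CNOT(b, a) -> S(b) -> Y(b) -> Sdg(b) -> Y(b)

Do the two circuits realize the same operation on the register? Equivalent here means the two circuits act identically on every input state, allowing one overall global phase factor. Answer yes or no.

No, they are not equivalent — no single phase factor reconciles the two unitaries.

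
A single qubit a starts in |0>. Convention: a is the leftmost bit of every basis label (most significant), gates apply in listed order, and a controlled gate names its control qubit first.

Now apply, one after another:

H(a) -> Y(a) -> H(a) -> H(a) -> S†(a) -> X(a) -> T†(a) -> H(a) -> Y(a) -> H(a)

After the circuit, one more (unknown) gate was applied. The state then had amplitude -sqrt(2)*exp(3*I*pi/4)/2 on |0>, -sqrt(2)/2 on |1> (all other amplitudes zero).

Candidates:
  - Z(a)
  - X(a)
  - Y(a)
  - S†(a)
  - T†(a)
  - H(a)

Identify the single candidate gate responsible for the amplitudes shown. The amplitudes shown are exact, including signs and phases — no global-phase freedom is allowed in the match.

It was S†(a) that produced the state shown.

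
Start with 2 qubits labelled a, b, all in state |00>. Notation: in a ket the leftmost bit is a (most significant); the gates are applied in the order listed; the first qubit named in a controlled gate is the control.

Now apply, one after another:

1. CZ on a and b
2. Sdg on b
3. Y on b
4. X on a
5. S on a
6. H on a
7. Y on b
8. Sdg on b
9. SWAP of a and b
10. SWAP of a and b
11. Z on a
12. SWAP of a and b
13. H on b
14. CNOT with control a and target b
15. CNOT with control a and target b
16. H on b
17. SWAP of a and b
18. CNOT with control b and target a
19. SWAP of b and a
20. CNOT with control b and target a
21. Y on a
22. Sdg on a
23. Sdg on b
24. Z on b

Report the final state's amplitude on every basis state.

The final amplitudes are 0 on |00>, sqrt(2)*I/2 on |01>, sqrt(2)*I/2 on |10>, 0 on |11>. Key observation: the block from step 12 through step 17 cancels to the identity and can be dropped.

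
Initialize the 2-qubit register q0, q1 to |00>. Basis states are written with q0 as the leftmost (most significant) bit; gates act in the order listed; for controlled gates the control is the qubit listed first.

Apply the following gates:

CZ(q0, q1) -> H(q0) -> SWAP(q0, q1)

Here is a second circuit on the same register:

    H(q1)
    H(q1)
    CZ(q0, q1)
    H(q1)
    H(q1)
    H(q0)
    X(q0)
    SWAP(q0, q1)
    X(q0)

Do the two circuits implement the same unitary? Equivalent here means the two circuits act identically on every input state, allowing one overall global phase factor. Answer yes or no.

No, they are not equivalent — no single phase factor reconciles the two unitaries.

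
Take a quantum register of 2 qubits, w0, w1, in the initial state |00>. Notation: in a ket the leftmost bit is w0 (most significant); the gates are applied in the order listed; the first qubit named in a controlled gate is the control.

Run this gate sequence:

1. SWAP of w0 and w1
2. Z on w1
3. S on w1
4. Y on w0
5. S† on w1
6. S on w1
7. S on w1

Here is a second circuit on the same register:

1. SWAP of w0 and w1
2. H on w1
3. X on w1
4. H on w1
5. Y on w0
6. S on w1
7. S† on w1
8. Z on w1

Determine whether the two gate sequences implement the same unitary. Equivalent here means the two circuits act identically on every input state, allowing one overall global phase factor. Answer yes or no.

Yes, they are equivalent — the unitaries differ by at most a global phase.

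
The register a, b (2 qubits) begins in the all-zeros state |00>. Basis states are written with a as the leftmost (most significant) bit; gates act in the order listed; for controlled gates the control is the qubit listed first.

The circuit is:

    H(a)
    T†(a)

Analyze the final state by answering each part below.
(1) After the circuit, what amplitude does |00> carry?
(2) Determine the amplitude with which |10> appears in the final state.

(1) The amplitude on |00> is sqrt(2)/2.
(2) The final state's coefficient on |10> equals -sqrt(2)*exp(3*I*pi/4)/2.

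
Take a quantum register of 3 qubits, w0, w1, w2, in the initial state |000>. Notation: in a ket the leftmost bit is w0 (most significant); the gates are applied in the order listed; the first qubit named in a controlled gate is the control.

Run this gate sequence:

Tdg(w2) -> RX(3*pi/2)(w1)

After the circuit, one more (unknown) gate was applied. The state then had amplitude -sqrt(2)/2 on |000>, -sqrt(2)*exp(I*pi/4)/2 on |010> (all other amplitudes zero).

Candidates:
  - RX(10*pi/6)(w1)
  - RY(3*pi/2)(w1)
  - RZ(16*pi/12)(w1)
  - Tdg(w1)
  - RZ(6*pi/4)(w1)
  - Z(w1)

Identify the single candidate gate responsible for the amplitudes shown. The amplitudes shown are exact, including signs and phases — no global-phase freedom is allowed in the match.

The applied gate was Tdg(w1).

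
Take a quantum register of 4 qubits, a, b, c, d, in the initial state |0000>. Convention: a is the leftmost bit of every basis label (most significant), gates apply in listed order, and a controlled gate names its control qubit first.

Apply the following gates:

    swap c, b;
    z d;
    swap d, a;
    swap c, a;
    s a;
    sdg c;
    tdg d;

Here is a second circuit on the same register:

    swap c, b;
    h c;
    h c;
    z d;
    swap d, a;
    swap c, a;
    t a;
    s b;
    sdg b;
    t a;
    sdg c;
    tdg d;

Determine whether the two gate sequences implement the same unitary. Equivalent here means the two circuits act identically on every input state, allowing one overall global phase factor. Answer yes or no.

Yes, they are equivalent — the unitaries differ by at most a global phase.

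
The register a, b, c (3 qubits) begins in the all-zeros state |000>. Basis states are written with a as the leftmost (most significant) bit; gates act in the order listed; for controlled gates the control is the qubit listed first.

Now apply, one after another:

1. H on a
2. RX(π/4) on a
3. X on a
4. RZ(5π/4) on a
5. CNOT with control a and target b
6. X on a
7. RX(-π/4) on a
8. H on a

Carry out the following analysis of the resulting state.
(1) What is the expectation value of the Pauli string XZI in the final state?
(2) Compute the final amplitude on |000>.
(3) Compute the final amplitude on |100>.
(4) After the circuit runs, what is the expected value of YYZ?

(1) The observable XZI averages to -sqrt(2)/2.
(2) The final state's coefficient on |000> equals -exp(3*I*pi/8)/2.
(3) The amplitude on |100> is sqrt(2)*(1 - I)*exp(3*I*pi/8)/4.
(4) The expectation value of YYZ is 1/2.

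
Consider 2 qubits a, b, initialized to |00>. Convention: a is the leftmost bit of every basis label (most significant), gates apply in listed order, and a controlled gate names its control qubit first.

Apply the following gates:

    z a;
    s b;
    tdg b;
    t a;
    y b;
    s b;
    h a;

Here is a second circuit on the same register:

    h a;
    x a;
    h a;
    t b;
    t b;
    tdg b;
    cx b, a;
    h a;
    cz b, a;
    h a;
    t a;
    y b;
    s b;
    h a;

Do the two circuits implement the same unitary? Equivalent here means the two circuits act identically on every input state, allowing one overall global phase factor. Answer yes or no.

Yes — the two circuits implement the same unitary up to a global phase.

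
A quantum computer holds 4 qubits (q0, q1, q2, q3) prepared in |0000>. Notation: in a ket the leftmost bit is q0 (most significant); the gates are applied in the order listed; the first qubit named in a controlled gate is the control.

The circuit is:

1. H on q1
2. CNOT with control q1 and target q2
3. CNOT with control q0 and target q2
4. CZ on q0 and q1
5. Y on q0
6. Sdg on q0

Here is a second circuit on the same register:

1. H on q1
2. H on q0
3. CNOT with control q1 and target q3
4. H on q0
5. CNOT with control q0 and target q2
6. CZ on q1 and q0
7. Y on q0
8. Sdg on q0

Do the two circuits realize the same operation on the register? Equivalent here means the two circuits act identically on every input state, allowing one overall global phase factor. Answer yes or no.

No — the two circuits implement different unitaries, even allowing a global phase.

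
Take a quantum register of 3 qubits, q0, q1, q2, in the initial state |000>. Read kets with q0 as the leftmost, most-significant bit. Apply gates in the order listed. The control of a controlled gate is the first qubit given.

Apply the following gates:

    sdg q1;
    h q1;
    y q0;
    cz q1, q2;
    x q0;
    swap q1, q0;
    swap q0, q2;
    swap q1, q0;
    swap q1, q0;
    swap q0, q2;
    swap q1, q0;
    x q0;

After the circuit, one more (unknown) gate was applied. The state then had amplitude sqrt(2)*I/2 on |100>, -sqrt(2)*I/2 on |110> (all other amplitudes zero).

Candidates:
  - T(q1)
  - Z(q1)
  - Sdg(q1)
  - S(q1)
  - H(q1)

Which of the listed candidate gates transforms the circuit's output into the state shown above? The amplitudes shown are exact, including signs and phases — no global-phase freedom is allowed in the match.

The applied gate was Z(q1). Key observation: the block from step 5 through step 12 cancels to the identity and can be dropped.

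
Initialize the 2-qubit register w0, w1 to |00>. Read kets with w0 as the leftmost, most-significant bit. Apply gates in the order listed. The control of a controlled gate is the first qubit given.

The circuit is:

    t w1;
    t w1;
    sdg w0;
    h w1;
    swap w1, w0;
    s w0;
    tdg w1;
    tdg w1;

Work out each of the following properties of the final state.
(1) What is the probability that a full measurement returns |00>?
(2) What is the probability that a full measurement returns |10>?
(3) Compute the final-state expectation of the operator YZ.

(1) A full measurement returns |00> with probability 1/2.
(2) A full measurement returns |10> with probability 1/2.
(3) In the final state, YZ has expectation 1.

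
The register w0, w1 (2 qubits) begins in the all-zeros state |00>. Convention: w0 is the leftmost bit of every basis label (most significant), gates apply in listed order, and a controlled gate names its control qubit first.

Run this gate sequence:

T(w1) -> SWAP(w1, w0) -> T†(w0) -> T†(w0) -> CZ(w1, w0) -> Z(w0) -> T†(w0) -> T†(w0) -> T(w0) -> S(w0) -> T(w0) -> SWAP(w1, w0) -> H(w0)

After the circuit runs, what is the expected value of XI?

The observable XI averages to 1.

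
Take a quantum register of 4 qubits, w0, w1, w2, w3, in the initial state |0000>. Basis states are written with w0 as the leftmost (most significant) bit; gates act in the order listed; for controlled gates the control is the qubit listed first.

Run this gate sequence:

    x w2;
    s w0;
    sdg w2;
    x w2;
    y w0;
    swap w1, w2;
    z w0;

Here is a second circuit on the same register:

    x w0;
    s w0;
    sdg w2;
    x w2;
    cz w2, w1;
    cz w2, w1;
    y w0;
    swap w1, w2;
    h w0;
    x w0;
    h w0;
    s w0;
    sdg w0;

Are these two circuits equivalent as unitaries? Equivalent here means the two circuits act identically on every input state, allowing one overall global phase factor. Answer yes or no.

No — the two circuits implement different unitaries, even allowing a global phase.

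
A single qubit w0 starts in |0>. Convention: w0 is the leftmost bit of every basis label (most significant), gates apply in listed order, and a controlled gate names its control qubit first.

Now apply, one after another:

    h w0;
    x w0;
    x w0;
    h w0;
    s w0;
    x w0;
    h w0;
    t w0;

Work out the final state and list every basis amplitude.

After the circuit, the state carries amplitude sqrt(2)/2 on |0>, -sqrt(2)*exp(I*pi/4)/2 on |1>.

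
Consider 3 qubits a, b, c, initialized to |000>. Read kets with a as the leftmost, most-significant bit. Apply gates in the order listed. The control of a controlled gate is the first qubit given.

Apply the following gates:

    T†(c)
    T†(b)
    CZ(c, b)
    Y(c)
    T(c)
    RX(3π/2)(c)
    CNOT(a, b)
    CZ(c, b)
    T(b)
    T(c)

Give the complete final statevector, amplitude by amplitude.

After the circuit, the state carries amplitude sqrt(2)*exp(I*pi/4)/2 on |000>, sqrt(2)/2 on |001>, and 0 on every other basis state.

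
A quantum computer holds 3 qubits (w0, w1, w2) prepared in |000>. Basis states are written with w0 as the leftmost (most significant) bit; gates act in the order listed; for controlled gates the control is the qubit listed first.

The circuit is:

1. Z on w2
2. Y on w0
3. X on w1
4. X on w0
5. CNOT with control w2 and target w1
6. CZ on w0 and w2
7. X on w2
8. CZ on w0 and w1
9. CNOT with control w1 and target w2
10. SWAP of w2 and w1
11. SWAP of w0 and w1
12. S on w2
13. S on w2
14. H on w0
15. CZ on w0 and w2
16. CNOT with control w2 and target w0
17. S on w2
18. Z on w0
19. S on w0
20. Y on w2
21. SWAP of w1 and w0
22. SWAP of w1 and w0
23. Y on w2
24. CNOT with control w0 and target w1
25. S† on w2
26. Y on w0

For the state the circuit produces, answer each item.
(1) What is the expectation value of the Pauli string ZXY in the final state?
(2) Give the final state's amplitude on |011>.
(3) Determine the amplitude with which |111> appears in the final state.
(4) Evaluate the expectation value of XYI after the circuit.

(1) In the final state, ZXY has expectation 0. Key observation: the block from step 20 through step 23 cancels to the identity and can be dropped.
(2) The amplitude on |011> is sqrt(2)*I/2.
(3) |111> carries amplitude 0 in the final state.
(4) The expectation value of XYI is -1.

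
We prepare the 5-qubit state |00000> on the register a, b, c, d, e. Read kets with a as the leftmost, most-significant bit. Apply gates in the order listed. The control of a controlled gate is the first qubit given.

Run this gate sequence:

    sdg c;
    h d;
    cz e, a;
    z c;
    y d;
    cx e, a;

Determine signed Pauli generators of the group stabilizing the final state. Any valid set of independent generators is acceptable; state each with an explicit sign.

The final state is stabilized by the group generated by -IIIXI, +ZIIII, +IZIII, +IIZII, +IIIIZ; other independent generating sets are equally valid.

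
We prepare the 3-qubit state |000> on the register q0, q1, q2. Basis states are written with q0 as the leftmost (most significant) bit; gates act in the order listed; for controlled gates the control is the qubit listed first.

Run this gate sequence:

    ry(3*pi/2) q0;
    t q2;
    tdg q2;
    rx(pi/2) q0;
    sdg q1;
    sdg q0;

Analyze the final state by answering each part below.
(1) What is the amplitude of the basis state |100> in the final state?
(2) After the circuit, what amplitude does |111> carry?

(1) The amplitude on |100> is 1/2 - I/2.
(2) The final state's coefficient on |111> equals 0.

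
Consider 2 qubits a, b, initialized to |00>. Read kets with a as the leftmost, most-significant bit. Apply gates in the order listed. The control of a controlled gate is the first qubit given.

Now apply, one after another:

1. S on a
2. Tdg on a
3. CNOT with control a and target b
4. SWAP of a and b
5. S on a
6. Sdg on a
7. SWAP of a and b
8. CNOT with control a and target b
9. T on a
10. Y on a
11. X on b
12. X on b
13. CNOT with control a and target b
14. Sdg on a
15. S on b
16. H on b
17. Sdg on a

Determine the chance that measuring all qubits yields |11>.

The probability of measuring |11> is 1/2. Key observation: gates 2-9 undo each other exactly, leaving only the rest of the circuit to track.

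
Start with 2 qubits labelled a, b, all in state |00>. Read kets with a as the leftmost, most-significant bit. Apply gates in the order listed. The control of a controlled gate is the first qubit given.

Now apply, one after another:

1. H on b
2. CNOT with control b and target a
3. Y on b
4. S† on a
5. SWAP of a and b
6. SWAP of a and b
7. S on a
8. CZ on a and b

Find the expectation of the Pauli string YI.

The expectation value of YI is 0. Key observation: gates 4-7 undo each other exactly, leaving only the rest of the circuit to track.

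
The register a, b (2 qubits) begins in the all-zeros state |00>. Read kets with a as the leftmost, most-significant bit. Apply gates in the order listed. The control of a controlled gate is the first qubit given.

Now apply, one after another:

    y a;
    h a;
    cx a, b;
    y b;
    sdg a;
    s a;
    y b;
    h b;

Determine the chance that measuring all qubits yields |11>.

Outcome |11> occurs with probability 1/4. Key observation: the block from step 4 through step 7 cancels to the identity and can be dropped.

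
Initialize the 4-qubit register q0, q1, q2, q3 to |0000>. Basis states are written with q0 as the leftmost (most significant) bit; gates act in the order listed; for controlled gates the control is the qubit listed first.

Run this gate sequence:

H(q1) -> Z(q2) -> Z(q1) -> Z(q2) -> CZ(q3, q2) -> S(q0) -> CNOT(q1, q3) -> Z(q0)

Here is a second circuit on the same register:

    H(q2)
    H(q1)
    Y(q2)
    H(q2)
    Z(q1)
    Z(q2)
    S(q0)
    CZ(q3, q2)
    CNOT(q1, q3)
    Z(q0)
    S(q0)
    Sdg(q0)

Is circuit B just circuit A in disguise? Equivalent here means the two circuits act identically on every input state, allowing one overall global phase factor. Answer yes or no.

No: there is an input state on which the two circuits produce genuinely different outputs (not merely differing by a phase).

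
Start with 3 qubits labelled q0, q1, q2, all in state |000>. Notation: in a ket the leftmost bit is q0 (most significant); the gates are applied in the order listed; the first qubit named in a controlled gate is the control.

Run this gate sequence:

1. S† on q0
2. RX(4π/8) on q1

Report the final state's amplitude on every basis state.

The resulting statevector has amplitude sqrt(2)/2 on |000>, -sqrt(2)*I/2 on |010>, and 0 on every other basis state.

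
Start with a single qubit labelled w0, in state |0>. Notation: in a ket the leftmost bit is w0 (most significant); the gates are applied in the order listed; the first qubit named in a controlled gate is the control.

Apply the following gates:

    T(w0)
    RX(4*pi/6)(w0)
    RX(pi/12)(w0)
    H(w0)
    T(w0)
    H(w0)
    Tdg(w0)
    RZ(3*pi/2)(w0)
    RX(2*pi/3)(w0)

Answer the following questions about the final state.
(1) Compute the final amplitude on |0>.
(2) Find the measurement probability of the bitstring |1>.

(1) |0> carries amplitude sqrt(6 - 3*sqrt(2))/8 + sqrt(sqrt(2) + 2)/8 - I*sqrt(3*sqrt(2) + 6)/8 - sqrt(3*sqrt(2) + 6)*exp(3*I*pi/4)/8 - sqrt(6 - 3*sqrt(2))*exp(I*pi/4)/8 - I*sqrt(2 - sqrt(2))/8 - sqrt(2 - sqrt(2))*exp(I*pi/4)/8 + sqrt(sqrt(2) + 2)*exp(3*I*pi/4)/8 in the final state.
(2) Outcome |1> occurs with probability 1/4.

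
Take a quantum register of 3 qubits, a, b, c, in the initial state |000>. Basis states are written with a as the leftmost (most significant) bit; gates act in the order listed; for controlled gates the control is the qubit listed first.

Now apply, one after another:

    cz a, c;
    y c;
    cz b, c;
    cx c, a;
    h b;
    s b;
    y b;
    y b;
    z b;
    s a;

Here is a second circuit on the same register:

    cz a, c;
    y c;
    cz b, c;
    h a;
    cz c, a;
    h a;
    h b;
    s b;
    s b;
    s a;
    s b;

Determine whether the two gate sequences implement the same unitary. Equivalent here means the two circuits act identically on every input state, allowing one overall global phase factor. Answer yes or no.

Yes, they are equivalent — the unitaries differ by at most a global phase.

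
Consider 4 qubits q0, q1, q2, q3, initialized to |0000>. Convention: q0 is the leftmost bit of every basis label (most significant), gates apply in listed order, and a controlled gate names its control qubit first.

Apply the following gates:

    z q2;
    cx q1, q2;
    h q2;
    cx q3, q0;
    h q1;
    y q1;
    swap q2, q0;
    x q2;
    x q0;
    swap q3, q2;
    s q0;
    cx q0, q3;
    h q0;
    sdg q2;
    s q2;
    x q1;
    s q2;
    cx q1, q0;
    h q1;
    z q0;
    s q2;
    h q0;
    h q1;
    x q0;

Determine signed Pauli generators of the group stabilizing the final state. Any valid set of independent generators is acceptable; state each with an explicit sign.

One valid set of independent stabilizer generators is -XZIY, +IXIZ, -ZIIZ, +IIZI (any independent generating set of the same group is equally correct).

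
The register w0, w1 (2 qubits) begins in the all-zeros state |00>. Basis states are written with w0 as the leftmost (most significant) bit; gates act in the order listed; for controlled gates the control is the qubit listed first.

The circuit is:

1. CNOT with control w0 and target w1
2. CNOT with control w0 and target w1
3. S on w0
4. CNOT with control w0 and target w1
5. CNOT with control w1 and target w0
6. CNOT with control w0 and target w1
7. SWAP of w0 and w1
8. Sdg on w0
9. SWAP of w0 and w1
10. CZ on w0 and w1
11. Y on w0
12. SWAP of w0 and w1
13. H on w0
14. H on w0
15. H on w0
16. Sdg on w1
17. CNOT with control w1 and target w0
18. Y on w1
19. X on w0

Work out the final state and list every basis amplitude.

After the circuit, the state carries amplitude -sqrt(2)*I/2 on |00>, 0 on |01>, -sqrt(2)*I/2 on |10>, 0 on |11>. Key observation: the block from step 1 through step 2 cancels to the identity and can be dropped.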